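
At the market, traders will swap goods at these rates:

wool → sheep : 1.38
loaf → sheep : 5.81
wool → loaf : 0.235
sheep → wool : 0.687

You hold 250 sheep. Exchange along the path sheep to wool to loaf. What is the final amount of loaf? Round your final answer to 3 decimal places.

40.361

250 sheep × 0.687 = 171.75 wool
171.75 wool × 0.235 = 40.36125 loaf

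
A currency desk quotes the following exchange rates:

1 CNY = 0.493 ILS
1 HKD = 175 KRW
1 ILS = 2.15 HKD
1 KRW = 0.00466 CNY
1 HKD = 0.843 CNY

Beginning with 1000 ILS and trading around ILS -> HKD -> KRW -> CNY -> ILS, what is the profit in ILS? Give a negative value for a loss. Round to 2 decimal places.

-135.61

1000 ILS × 2.15 = 2150 HKD
2150 HKD × 175 = 376250 KRW
376250 KRW × 0.00466 = 1753.325 CNY
1753.325 CNY × 0.493 = 864.389225 ILS
Net change: 864.389225 − 1000 = -135.610775 ILS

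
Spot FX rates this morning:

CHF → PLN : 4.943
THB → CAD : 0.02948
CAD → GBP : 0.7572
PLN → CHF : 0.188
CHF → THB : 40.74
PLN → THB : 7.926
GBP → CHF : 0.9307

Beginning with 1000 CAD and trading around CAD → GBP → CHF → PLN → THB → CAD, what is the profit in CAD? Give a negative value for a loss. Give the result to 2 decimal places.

1000 CAD × 0.7572 = 757.2 GBP
757.2 GBP × 0.9307 = 704.72604 CHF
704.72604 CHF × 4.943 = 3483.46081572 PLN
3483.46081572 PLN × 7.926 = 27609.91042539672 THB
27609.91042539672 THB × 0.02948 = 813.9401593406953056 CAD
Net change: 813.9401593406953056 − 1000 = -186.0598406593046944 CAD

-186.06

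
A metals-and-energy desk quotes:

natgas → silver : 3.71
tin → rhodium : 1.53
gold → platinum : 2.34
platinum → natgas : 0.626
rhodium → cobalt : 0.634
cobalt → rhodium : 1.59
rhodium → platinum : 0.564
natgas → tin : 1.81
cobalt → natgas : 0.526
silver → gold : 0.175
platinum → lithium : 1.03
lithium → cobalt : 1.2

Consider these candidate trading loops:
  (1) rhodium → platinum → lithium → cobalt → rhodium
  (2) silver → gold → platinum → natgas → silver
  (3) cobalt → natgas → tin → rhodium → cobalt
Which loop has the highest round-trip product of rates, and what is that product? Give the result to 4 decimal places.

(1) 0.564 × 1.03 × 1.2 × 1.59 = 1.10840
(2) 0.175 × 2.34 × 0.626 × 3.71 = 0.95105
(3) 0.526 × 1.81 × 1.53 × 0.634 = 0.92352
Highest is cycle (1) at 1.1084 (>1, arbitrage).

1.1084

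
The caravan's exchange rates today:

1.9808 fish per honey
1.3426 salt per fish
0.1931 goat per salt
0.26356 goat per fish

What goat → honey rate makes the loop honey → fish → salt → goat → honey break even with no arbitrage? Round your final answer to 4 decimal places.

1.9473

Known legs of the cycle: 1.9808 × 1.3426 × 0.1931 = 0.513534403648
For no arbitrage the full-cycle product must be 1, so the missing rate is 1 / 0.513534403648 ≈ 1.947289.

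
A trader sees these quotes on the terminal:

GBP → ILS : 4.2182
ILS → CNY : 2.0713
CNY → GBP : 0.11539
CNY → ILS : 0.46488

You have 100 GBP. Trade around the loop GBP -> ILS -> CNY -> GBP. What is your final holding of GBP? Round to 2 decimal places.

100.82

100 GBP × 4.2182 = 421.82 ILS
421.82 ILS × 2.0713 = 873.715766 CNY
873.715766 CNY × 0.11539 = 100.81806223874 GBP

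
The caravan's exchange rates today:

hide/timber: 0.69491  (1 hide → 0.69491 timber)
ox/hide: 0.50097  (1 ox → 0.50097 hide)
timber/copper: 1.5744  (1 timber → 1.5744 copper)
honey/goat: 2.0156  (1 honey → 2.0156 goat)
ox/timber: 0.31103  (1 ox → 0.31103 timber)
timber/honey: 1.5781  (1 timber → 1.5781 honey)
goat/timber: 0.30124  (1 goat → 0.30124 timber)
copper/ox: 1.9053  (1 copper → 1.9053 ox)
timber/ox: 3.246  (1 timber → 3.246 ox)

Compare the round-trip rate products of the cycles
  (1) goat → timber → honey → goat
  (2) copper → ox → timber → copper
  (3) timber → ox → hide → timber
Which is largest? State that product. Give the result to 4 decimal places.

(1) 0.30124 × 1.5781 × 2.0156 = 0.95819
(2) 1.9053 × 0.31103 × 1.5744 = 0.93300
(3) 3.246 × 0.50097 × 0.69491 = 1.13003
Highest is cycle (3) at 1.1300 (>1, arbitrage).

1.1300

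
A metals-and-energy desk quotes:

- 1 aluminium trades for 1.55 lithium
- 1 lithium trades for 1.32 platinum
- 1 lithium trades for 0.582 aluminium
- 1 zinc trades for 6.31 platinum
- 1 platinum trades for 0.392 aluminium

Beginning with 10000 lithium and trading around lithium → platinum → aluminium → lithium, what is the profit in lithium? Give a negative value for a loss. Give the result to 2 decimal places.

10000 lithium × 1.32 = 13200 platinum
13200 platinum × 0.392 = 5174.4 aluminium
5174.4 aluminium × 1.55 = 8020.32 lithium
Net change: 8020.32 − 10000 = -1979.68 lithium

-1979.68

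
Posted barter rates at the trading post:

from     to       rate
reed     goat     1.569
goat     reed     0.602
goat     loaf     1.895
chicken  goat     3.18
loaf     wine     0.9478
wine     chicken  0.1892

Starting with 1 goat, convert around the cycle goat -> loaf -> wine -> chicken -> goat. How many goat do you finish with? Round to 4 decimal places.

1.0806

1 goat × 1.895 = 1.895 loaf
1.895 loaf × 0.9478 = 1.796081 wine
1.796081 wine × 0.1892 = 0.3398185252 chicken
0.3398185252 chicken × 3.18 = 1.080622910136 goat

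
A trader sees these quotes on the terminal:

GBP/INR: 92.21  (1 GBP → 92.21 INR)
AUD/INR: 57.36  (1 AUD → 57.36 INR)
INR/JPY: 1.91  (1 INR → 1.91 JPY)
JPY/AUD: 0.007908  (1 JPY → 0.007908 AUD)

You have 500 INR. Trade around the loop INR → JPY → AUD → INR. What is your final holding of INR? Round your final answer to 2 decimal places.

500 INR × 1.91 = 955 JPY
955 JPY × 0.007908 = 7.55214 AUD
7.55214 AUD × 57.36 = 433.1907504 INR

433.19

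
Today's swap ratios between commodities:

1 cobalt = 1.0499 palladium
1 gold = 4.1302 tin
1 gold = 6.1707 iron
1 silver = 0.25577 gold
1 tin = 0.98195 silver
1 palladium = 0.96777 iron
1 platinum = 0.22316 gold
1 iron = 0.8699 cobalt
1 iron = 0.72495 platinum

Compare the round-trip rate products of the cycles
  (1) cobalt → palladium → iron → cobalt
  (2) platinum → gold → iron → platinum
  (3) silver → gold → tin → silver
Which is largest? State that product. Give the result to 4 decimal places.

1.0373

(1) 1.0499 × 0.96777 × 0.8699 = 0.88387
(2) 0.22316 × 6.1707 × 0.72495 = 0.99829
(3) 0.25577 × 4.1302 × 0.98195 = 1.03731
Highest is cycle (3) at 1.0373 (>1, arbitrage).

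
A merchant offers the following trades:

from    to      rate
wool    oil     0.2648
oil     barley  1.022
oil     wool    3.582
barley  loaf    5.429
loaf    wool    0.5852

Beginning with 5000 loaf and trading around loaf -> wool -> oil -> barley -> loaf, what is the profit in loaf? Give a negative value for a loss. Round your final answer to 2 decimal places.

-701.04

5000 loaf × 0.5852 = 2926 wool
2926 wool × 0.2648 = 774.8048 oil
774.8048 oil × 1.022 = 791.8505056 barley
791.8505056 barley × 5.429 = 4298.9563949024 loaf
Net change: 4298.9563949024 − 5000 = -701.0436050976 loaf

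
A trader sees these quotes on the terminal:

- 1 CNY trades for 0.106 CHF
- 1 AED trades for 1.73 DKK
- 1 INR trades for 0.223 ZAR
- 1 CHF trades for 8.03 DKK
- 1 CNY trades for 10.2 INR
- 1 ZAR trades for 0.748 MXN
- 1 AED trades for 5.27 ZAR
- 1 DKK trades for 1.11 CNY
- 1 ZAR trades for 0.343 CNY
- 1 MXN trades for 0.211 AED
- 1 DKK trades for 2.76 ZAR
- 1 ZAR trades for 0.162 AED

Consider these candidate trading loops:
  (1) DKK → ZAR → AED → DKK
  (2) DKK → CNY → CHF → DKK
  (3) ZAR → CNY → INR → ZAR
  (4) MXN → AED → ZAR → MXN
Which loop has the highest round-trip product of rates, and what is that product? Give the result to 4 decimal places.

0.9448

(1) 2.76 × 0.162 × 1.73 = 0.77352
(2) 1.11 × 0.106 × 8.03 = 0.94481
(3) 0.343 × 10.2 × 0.223 = 0.78019
(4) 0.211 × 5.27 × 0.748 = 0.83175
Highest is cycle (2) at 0.9448 (≤1, no arbitrage).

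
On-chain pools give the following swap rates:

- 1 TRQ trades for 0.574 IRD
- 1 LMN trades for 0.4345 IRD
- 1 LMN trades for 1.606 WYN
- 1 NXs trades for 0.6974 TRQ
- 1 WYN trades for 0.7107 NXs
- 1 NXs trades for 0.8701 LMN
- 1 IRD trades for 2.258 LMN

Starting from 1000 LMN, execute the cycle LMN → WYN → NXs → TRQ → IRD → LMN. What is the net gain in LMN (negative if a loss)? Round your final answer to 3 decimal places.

1000 LMN × 1.606 = 1606 WYN
1606 WYN × 0.7107 = 1141.3842 NXs
1141.3842 NXs × 0.6974 = 796.00134108 TRQ
796.00134108 TRQ × 0.574 = 456.90476977992 IRD
456.90476977992 IRD × 2.258 = 1031.69097016305936 LMN
Net change: 1031.69097016305936 − 1000 = 31.69097016305936 LMN

31.691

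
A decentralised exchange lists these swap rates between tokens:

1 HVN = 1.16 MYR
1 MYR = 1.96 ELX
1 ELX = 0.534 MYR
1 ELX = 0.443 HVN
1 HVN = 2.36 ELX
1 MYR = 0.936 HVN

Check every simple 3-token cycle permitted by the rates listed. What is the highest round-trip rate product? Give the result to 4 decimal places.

1.1796

MYR→HVN→ELX→MYR: 0.936 × 2.36 × 0.534 = 1.17958
MYR→ELX→HVN→MYR: 1.96 × 0.443 × 1.16 = 1.00720
Maximum is MYR→HVN→ELX→MYR at 1.1796; arbitrage exists.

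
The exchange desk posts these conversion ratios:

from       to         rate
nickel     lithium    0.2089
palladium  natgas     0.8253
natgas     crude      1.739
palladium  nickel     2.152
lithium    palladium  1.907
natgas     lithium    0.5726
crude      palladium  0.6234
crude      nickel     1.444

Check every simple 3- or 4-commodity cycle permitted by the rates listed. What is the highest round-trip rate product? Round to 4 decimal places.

0.9012

lithium→palladium→natgas→lithium: 1.907 × 0.8253 × 0.5726 = 0.90118
crude→palladium→natgas→crude: 0.6234 × 0.8253 × 1.739 = 0.89470
lithium→palladium→nickel→lithium: 1.907 × 2.152 × 0.2089 = 0.85730
Maximum is lithium→palladium→natgas→lithium at 0.9012; no arbitrage — every cycle loses value.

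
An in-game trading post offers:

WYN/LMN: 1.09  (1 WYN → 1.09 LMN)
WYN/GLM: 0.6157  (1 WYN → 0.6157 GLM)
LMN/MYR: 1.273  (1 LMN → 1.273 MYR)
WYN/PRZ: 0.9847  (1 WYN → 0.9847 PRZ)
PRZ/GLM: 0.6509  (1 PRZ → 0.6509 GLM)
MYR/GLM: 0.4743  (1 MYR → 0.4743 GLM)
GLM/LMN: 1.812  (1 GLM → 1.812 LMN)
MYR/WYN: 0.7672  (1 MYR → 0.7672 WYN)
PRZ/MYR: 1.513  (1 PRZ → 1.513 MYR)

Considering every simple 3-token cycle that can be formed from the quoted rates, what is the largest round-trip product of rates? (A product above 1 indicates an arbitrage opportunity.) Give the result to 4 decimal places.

1.1430

WYN→PRZ→MYR→WYN: 0.9847 × 1.513 × 0.7672 = 1.14301
MYR→GLM→LMN→MYR: 0.4743 × 1.812 × 1.273 = 1.09406
WYN→LMN→MYR→WYN: 1.09 × 1.273 × 0.7672 = 1.06454
Maximum is WYN→PRZ→MYR→WYN at 1.1430; arbitrage exists.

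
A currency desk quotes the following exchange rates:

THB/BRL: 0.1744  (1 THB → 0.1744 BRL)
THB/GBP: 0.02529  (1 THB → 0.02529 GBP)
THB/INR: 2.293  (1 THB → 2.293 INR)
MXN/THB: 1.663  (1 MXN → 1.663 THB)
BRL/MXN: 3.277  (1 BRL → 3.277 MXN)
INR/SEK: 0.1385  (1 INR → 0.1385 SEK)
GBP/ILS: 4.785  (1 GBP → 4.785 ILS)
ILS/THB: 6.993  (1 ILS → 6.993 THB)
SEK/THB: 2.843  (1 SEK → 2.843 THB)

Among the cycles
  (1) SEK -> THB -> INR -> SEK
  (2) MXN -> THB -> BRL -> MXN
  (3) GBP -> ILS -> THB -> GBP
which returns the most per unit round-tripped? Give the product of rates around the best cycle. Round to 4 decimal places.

(1) 2.843 × 2.293 × 0.1385 = 0.90288
(2) 1.663 × 0.1744 × 3.277 = 0.95042
(3) 4.785 × 6.993 × 0.02529 = 0.84624
Highest is cycle (2) at 0.9504 (≤1, no arbitrage).

0.9504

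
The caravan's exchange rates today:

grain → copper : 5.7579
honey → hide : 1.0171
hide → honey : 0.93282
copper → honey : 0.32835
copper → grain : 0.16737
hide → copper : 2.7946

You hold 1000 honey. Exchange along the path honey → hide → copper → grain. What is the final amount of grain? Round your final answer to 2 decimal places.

1000 honey × 1.0171 = 1017.1 hide
1017.1 hide × 2.7946 = 2842.38766 copper
2842.38766 copper × 0.16737 = 475.7304226542 grain

475.73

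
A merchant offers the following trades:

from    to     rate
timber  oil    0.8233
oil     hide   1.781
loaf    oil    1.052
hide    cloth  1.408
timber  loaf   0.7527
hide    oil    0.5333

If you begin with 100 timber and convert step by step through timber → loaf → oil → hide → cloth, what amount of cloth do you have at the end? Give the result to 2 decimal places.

100 timber × 0.7527 = 75.27 loaf
75.27 loaf × 1.052 = 79.18404 oil
79.18404 oil × 1.781 = 141.02677524 hide
141.02677524 hide × 1.408 = 198.56569953792 cloth

198.57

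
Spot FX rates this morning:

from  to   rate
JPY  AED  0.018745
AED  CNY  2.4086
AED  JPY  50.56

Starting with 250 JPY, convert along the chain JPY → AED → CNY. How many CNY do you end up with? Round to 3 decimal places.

11.287

250 JPY × 0.018745 = 4.68625 AED
4.68625 AED × 2.4086 = 11.28730175 CNY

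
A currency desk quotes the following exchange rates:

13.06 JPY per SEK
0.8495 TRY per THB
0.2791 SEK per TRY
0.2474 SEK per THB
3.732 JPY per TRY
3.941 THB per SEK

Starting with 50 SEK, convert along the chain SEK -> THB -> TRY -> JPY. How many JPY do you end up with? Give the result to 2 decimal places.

624.71

50 SEK × 3.941 = 197.05 THB
197.05 THB × 0.8495 = 167.393975 TRY
167.393975 TRY × 3.732 = 624.7143147 JPY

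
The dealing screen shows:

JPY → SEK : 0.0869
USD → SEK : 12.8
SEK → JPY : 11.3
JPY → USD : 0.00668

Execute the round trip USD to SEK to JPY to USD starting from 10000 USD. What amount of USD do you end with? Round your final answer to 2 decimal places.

9661.95

10000 USD × 12.8 = 128000 SEK
128000 SEK × 11.3 = 1446400 JPY
1446400 JPY × 0.00668 = 9661.952 USD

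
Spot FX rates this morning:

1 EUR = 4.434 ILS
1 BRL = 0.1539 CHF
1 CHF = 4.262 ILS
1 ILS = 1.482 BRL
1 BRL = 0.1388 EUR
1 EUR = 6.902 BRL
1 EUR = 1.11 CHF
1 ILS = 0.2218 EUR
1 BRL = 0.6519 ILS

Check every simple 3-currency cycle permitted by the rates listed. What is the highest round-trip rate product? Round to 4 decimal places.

ILS→EUR→CHF→ILS: 0.2218 × 1.11 × 4.262 = 1.04930
BRL→ILS→EUR→BRL: 0.6519 × 0.2218 × 6.902 = 0.99797
BRL→CHF→ILS→BRL: 0.1539 × 4.262 × 1.482 = 0.97208
BRL→EUR→ILS→BRL: 0.1388 × 4.434 × 1.482 = 0.91208
Maximum is ILS→EUR→CHF→ILS at 1.0493; arbitrage exists.

1.0493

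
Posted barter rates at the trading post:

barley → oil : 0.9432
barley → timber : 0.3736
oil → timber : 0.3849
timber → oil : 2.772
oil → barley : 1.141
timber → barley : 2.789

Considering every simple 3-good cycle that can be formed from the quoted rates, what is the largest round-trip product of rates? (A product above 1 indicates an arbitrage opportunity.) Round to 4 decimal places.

1.1816

oil→barley→timber→oil: 1.141 × 0.3736 × 2.772 = 1.18164
oil→timber→barley→oil: 0.3849 × 2.789 × 0.9432 = 1.01251
Maximum is oil→barley→timber→oil at 1.1816; arbitrage exists.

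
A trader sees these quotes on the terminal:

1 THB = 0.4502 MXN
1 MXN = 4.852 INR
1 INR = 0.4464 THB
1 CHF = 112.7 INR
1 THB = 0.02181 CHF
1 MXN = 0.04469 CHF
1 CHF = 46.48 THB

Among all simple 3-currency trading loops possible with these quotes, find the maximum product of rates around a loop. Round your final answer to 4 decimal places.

THB→CHF→INR→THB: 0.02181 × 112.7 × 0.4464 = 1.09725
THB→MXN→INR→THB: 0.4502 × 4.852 × 0.4464 = 0.97510
THB→MXN→CHF→THB: 0.4502 × 0.04469 × 46.48 = 0.93515
Maximum is THB→CHF→INR→THB at 1.0972; arbitrage exists.

1.0972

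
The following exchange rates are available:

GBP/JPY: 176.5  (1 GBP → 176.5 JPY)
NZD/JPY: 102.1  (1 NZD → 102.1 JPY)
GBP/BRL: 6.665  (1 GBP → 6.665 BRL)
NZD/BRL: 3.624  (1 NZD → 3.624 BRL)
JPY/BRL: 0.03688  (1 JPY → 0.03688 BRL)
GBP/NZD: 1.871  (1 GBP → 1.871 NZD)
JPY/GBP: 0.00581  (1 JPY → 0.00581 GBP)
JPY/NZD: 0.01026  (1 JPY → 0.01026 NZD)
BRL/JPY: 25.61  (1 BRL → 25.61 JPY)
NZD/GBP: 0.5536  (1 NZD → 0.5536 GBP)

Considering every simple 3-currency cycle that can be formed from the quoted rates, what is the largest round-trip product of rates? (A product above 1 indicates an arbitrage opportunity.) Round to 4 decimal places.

NZD→JPY→GBP→NZD: 102.1 × 0.00581 × 1.871 = 1.10988
NZD→GBP→JPY→NZD: 0.5536 × 176.5 × 0.01026 = 1.00251
BRL→JPY→GBP→BRL: 25.61 × 0.00581 × 6.665 = 0.99171
NZD→BRL→JPY→NZD: 3.624 × 25.61 × 0.01026 = 0.95224
Maximum is NZD→JPY→GBP→NZD at 1.1099; arbitrage exists.

1.1099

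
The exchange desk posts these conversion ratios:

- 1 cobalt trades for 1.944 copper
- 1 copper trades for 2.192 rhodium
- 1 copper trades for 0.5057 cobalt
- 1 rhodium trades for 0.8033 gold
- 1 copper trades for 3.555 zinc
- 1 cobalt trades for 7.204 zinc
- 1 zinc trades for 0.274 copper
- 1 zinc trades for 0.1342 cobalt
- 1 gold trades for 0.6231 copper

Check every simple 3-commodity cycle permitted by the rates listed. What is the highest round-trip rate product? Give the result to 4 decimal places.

copper→rhodium→gold→copper: 2.192 × 0.8033 × 0.6231 = 1.09718
copper→cobalt→zinc→copper: 0.5057 × 7.204 × 0.274 = 0.99820
copper→zinc→cobalt→copper: 3.555 × 0.1342 × 1.944 = 0.92745
Maximum is copper→rhodium→gold→copper at 1.0972; arbitrage exists.

1.0972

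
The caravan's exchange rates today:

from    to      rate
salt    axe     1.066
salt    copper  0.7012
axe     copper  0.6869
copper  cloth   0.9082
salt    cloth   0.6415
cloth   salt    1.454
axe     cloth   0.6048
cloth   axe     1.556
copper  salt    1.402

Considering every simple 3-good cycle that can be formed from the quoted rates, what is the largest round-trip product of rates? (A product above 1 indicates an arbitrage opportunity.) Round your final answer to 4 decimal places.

1.0266

axe→copper→salt→axe: 0.6869 × 1.402 × 1.066 = 1.02659
cloth→axe→copper→cloth: 1.556 × 0.6869 × 0.9082 = 0.97070
cloth→salt→axe→cloth: 1.454 × 1.066 × 0.6048 = 0.93742
cloth→salt→copper→cloth: 1.454 × 0.7012 × 0.9082 = 0.92595
Maximum is axe→copper→salt→axe at 1.0266; arbitrage exists.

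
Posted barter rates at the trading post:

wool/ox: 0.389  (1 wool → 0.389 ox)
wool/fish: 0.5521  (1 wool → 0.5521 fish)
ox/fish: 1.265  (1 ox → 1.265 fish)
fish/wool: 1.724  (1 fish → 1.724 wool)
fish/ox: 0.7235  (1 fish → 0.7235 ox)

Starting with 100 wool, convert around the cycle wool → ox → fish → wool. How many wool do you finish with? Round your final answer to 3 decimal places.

84.835

100 wool × 0.389 = 38.9 ox
38.9 ox × 1.265 = 49.2085 fish
49.2085 fish × 1.724 = 84.835454 wool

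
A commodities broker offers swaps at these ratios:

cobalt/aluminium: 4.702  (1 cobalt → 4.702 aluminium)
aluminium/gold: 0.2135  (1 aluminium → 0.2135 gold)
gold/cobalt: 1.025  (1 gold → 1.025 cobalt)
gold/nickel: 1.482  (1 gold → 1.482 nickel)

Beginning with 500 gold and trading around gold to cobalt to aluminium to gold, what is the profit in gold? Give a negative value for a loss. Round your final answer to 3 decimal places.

500 gold × 1.025 = 512.5 cobalt
512.5 cobalt × 4.702 = 2409.775 aluminium
2409.775 aluminium × 0.2135 = 514.4869625 gold
Net change: 514.4869625 − 500 = 14.4869625 gold

14.487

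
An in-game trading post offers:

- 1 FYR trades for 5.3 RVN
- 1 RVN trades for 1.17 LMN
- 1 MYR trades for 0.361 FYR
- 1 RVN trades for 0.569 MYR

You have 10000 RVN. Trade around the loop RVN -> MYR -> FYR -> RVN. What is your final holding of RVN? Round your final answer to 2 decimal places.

10886.68

10000 RVN × 0.569 = 5690 MYR
5690 MYR × 0.361 = 2054.09 FYR
2054.09 FYR × 5.3 = 10886.677 RVN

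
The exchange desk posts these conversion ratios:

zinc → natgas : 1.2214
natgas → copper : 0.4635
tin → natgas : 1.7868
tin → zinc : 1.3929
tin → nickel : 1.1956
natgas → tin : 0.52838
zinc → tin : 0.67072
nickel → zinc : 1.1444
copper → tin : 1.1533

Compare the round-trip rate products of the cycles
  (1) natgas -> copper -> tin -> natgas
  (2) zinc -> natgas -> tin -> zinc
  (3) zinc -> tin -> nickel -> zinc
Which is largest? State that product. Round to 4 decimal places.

(1) 0.4635 × 1.1533 × 1.7868 = 0.95514
(2) 1.2214 × 0.52838 × 1.3929 = 0.89893
(3) 0.67072 × 1.1956 × 1.1444 = 0.91771
Highest is cycle (1) at 0.9551 (≤1, no arbitrage).

0.9551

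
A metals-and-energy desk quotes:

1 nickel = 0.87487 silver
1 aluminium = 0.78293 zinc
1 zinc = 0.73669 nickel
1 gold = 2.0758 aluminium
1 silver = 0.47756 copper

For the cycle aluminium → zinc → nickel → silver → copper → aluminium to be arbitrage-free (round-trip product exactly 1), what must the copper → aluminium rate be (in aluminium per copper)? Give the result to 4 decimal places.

Known legs of the cycle: 0.78293 × 0.73669 × 0.87487 × 0.47756 = 0.24097898854325419924
For no arbitrage the full-cycle product must be 1, so the missing rate is 1 / 0.24097898854325419924 ≈ 4.149739.

4.1497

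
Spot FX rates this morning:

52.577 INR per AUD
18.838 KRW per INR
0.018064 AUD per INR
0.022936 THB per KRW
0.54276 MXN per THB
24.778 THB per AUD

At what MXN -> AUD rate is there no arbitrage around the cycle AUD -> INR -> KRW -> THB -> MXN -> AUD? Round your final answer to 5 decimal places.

Known legs of the cycle: 52.577 × 18.838 × 0.022936 × 0.54276 = 12.32980216523420736
For no arbitrage the full-cycle product must be 1, so the missing rate is 1 / 12.32980216523420736 ≈ 0.0811043.

0.08110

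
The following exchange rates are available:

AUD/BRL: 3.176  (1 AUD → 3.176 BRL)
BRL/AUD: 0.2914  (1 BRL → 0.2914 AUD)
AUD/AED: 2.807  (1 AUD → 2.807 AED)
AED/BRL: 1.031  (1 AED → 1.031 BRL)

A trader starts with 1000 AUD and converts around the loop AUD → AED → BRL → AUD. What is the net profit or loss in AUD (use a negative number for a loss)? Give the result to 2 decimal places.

1000 AUD × 2.807 = 2807 AED
2807 AED × 1.031 = 2894.017 BRL
2894.017 BRL × 0.2914 = 843.3165538 AUD
Net change: 843.3165538 − 1000 = -156.6834462 AUD

-156.68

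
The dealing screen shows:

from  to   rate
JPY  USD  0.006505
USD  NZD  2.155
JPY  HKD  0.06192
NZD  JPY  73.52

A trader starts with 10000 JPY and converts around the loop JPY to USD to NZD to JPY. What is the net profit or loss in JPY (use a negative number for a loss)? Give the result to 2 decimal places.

306.24

10000 JPY × 0.006505 = 65.05 USD
65.05 USD × 2.155 = 140.18275 NZD
140.18275 NZD × 73.52 = 10306.23578 JPY
Net change: 10306.23578 − 10000 = 306.23578 JPY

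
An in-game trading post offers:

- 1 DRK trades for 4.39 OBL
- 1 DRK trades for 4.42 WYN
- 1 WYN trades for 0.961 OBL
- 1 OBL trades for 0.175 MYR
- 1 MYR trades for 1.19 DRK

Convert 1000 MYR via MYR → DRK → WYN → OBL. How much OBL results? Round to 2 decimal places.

5054.67

1000 MYR × 1.19 = 1190 DRK
1190 DRK × 4.42 = 5259.8 WYN
5259.8 WYN × 0.961 = 5054.6678 OBL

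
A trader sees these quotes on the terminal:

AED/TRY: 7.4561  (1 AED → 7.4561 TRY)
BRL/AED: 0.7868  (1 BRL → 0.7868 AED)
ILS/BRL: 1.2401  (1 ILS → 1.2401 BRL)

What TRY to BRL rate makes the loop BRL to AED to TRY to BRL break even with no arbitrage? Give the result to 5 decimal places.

Known legs of the cycle: 0.7868 × 7.4561 = 5.86645948
For no arbitrage the full-cycle product must be 1, so the missing rate is 1 / 5.86645948 ≈ 0.1704606.

0.17046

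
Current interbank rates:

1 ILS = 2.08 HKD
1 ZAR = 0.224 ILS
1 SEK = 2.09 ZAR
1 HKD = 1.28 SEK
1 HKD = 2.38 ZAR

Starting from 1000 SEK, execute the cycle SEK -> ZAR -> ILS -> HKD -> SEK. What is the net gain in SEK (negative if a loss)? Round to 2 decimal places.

1000 SEK × 2.09 = 2090 ZAR
2090 ZAR × 0.224 = 468.16 ILS
468.16 ILS × 2.08 = 973.7728 HKD
973.7728 HKD × 1.28 = 1246.429184 SEK
Net change: 1246.429184 − 1000 = 246.429184 SEK

246.43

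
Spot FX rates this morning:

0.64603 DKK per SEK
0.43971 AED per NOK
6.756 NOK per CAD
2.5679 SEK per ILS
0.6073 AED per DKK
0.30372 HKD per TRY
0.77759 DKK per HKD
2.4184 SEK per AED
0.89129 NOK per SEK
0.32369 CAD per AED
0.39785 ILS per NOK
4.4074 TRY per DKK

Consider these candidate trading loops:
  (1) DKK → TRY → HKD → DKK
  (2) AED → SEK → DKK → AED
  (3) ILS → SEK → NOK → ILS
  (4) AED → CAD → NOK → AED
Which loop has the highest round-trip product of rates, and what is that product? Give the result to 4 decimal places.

(1) 4.4074 × 0.30372 × 0.77759 = 1.04089
(2) 2.4184 × 0.64603 × 0.6073 = 0.94882
(3) 2.5679 × 0.89129 × 0.39785 = 0.91058
(4) 0.32369 × 6.756 × 0.43971 = 0.96158
Highest is cycle (1) at 1.0409 (>1, arbitrage).

1.0409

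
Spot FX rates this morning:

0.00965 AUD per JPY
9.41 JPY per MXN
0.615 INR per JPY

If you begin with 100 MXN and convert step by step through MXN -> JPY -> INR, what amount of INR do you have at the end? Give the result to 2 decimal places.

100 MXN × 9.41 = 941 JPY
941 JPY × 0.615 = 578.715 INR

578.72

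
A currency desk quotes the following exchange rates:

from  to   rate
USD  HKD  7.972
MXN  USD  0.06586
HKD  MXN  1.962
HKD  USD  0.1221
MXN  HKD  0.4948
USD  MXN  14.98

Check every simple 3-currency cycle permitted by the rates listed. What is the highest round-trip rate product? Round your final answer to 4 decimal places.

1.0301

USD→HKD→MXN→USD: 7.972 × 1.962 × 0.06586 = 1.03012
USD→MXN→HKD→USD: 14.98 × 0.4948 × 0.1221 = 0.90502
Maximum is USD→HKD→MXN→USD at 1.0301; arbitrage exists.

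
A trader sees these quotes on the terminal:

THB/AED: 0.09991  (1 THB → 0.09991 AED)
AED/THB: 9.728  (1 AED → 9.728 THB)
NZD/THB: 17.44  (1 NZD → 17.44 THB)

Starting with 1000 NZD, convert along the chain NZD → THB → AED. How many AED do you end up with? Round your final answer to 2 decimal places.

1000 NZD × 17.44 = 17440 THB
17440 THB × 0.09991 = 1742.4304 AED

1742.43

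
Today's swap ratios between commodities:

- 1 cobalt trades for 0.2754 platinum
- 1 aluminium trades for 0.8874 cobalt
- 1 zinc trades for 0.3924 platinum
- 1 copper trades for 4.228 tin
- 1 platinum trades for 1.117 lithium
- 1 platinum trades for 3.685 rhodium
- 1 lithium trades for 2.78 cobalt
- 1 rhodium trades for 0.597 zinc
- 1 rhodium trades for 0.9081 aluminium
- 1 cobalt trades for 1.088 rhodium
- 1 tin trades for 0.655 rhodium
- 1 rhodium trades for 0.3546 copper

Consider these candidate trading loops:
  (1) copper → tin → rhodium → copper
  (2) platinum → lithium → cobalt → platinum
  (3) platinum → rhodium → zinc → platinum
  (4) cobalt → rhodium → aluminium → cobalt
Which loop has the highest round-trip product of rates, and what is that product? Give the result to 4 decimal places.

0.9820

(1) 4.228 × 0.655 × 0.3546 = 0.98201
(2) 1.117 × 2.78 × 0.2754 = 0.85519
(3) 3.685 × 0.597 × 0.3924 = 0.86326
(4) 1.088 × 0.9081 × 0.8874 = 0.87676
Highest is cycle (1) at 0.9820 (≤1, no arbitrage).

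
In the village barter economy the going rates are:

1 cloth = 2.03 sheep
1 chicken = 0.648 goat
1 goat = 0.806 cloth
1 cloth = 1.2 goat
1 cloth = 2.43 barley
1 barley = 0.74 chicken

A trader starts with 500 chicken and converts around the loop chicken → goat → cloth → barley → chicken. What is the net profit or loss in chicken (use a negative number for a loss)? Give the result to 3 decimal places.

500 chicken × 0.648 = 324 goat
324 goat × 0.806 = 261.144 cloth
261.144 cloth × 2.43 = 634.57992 barley
634.57992 barley × 0.74 = 469.5891408 chicken
Net change: 469.5891408 − 500 = -30.4108592 chicken

-30.411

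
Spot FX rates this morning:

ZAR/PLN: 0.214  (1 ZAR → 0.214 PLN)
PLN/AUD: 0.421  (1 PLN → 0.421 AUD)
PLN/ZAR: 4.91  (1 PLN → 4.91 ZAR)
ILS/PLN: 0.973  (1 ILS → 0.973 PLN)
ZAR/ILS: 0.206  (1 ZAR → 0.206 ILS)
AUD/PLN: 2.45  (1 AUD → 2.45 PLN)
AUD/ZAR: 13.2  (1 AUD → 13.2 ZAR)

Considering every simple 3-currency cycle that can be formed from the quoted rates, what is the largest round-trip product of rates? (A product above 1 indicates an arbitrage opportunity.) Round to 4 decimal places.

1.1892

ZAR→PLN→AUD→ZAR: 0.214 × 0.421 × 13.2 = 1.18924
ILS→PLN→ZAR→ILS: 0.973 × 4.91 × 0.206 = 0.98415
Maximum is ZAR→PLN→AUD→ZAR at 1.1892; arbitrage exists.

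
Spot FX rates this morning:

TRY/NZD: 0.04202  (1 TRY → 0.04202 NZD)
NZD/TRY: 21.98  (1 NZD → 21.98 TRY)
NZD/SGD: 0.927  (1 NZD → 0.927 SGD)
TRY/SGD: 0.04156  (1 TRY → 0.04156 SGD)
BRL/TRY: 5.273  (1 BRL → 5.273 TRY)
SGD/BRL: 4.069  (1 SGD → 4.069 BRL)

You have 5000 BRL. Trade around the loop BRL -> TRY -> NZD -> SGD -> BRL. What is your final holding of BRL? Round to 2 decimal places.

4178.80

5000 BRL × 5.273 = 26365 TRY
26365 TRY × 0.04202 = 1107.8573 NZD
1107.8573 NZD × 0.927 = 1026.9837171 SGD
1026.9837171 SGD × 4.069 = 4178.7967448799 BRL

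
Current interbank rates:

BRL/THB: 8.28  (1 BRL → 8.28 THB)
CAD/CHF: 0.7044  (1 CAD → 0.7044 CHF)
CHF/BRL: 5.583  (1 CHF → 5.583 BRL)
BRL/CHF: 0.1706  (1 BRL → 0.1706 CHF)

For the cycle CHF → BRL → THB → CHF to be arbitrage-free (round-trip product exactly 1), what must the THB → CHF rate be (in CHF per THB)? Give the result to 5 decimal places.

Known legs of the cycle: 5.583 × 8.28 = 46.22724
For no arbitrage the full-cycle product must be 1, so the missing rate is 1 / 46.22724 ≈ 0.0216323.

0.02163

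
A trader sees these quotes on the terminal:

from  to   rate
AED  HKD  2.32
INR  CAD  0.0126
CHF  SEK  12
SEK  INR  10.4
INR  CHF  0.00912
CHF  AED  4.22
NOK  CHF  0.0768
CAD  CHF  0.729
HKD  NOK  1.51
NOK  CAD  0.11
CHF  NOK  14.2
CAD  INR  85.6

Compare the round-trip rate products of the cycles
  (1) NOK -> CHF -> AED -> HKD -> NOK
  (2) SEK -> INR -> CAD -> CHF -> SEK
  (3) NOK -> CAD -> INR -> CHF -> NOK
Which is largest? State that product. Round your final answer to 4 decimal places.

(1) 0.0768 × 4.22 × 2.32 × 1.51 = 1.13537
(2) 10.4 × 0.0126 × 0.729 × 12 = 1.14634
(3) 0.11 × 85.6 × 0.00912 × 14.2 = 1.21941
Highest is cycle (3) at 1.2194 (>1, arbitrage).

1.2194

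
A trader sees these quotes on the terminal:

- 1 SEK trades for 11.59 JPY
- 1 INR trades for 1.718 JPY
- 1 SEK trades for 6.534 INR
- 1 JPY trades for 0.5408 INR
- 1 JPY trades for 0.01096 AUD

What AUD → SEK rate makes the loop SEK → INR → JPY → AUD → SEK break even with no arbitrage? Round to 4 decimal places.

8.1281

Known legs of the cycle: 6.534 × 1.718 × 0.01096 = 0.12303051552
For no arbitrage the full-cycle product must be 1, so the missing rate is 1 / 0.12303051552 ≈ 8.128065.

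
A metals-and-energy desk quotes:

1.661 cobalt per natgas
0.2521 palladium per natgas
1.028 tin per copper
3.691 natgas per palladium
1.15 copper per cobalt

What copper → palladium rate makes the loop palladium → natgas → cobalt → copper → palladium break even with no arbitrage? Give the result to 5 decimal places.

Known legs of the cycle: 3.691 × 1.661 × 1.15 = 7.05036365
For no arbitrage the full-cycle product must be 1, so the missing rate is 1 / 7.05036365 ≈ 0.1418367.

0.14184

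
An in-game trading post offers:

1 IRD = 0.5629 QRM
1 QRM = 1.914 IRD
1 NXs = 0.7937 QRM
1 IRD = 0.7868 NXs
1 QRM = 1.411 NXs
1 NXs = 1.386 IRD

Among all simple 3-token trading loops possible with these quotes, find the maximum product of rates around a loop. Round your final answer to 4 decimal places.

IRD→NXs→QRM→IRD: 0.7868 × 0.7937 × 1.914 = 1.19526
IRD→QRM→NXs→IRD: 0.5629 × 1.411 × 1.386 = 1.10083
Maximum is IRD→NXs→QRM→IRD at 1.1953; arbitrage exists.

1.1953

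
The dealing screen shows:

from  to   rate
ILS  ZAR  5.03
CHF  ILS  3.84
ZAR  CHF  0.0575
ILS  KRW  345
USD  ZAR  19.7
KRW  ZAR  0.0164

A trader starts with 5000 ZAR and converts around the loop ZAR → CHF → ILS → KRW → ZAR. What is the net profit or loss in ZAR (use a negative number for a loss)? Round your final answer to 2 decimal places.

1246.43

5000 ZAR × 0.0575 = 287.5 CHF
287.5 CHF × 3.84 = 1104 ILS
1104 ILS × 345 = 380880 KRW
380880 KRW × 0.0164 = 6246.432 ZAR
Net change: 6246.432 − 5000 = 1246.432 ZAR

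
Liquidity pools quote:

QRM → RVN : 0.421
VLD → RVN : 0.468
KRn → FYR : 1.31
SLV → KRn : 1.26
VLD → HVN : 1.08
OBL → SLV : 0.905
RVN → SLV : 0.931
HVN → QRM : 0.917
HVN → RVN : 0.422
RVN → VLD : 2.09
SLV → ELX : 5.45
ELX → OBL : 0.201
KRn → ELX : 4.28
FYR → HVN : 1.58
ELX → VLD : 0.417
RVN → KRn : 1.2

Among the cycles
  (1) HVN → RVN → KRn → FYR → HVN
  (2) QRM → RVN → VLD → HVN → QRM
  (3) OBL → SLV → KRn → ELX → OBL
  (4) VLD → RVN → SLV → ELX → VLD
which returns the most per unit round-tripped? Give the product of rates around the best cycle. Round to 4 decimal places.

1.0481

(1) 0.422 × 1.2 × 1.31 × 1.58 = 1.04815
(2) 0.421 × 2.09 × 1.08 × 0.917 = 0.87141
(3) 0.905 × 1.26 × 4.28 × 0.201 = 0.98098
(4) 0.468 × 0.931 × 5.45 × 0.417 = 0.99021
Highest is cycle (1) at 1.0481 (>1, arbitrage).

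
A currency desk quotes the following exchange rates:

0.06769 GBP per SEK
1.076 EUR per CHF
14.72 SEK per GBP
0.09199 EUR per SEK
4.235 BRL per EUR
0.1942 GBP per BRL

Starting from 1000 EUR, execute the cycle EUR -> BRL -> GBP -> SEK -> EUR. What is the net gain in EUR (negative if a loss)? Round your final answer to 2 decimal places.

113.66

1000 EUR × 4.235 = 4235 BRL
4235 BRL × 0.1942 = 822.437 GBP
822.437 GBP × 14.72 = 12106.27264 SEK
12106.27264 SEK × 0.09199 = 1113.6560201536 EUR
Net change: 1113.6560201536 − 1000 = 113.6560201536 EUR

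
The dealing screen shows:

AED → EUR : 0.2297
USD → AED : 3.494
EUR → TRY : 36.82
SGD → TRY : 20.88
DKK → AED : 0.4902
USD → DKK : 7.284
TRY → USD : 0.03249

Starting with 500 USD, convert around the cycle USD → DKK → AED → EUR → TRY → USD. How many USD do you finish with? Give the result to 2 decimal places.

490.58

500 USD × 7.284 = 3642 DKK
3642 DKK × 0.4902 = 1785.3084 AED
1785.3084 AED × 0.2297 = 410.08533948 EUR
410.08533948 EUR × 36.82 = 15099.3421996536 TRY
15099.3421996536 TRY × 0.03249 = 490.577628066745464 USD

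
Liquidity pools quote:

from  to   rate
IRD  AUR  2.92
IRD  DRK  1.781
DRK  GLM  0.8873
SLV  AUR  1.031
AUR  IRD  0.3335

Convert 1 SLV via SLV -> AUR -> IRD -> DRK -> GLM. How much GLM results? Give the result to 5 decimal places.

0.54336

1 SLV × 1.031 = 1.031 AUR
1.031 AUR × 0.3335 = 0.3438385 IRD
0.3438385 IRD × 1.781 = 0.6123763685 DRK
0.6123763685 DRK × 0.8873 = 0.54336155177005 GLM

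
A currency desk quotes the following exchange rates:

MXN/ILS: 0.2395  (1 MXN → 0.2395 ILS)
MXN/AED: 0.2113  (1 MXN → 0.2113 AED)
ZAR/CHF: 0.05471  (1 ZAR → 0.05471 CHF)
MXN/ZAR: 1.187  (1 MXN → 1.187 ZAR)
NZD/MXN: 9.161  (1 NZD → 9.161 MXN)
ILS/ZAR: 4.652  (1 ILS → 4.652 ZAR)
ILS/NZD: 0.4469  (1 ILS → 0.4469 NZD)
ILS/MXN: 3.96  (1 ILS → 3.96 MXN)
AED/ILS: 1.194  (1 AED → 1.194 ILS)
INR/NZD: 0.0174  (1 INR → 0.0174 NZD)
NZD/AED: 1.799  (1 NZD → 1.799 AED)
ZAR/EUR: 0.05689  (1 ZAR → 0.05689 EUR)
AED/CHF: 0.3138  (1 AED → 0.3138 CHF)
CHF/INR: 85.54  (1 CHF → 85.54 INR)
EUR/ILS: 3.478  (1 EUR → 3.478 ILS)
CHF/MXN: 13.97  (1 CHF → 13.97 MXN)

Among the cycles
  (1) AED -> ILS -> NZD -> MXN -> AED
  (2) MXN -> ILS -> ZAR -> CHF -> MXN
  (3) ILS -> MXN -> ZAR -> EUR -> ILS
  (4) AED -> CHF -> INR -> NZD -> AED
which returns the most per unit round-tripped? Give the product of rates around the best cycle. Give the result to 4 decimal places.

1.0329

(1) 1.194 × 0.4469 × 9.161 × 0.2113 = 1.03290
(2) 0.2395 × 4.652 × 0.05471 × 13.97 = 0.85155
(3) 3.96 × 1.187 × 0.05689 × 3.478 = 0.93006
(4) 0.3138 × 85.54 × 0.0174 × 1.799 = 0.84024
Highest is cycle (1) at 1.0329 (>1, arbitrage).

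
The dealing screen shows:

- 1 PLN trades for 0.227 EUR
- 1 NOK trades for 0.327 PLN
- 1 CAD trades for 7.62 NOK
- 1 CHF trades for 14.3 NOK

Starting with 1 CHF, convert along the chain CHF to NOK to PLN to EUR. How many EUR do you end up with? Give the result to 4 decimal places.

1.0615

1 CHF × 14.3 = 14.3 NOK
14.3 NOK × 0.327 = 4.6761 PLN
4.6761 PLN × 0.227 = 1.0614747 EUR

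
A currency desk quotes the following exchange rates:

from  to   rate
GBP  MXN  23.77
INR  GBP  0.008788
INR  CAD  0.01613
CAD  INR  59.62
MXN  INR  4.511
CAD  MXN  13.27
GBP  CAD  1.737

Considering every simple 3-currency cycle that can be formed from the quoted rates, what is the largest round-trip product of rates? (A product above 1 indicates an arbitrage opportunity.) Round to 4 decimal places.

INR→CAD→MXN→INR: 0.01613 × 13.27 × 4.511 = 0.96556
INR→GBP→MXN→INR: 0.008788 × 23.77 × 4.511 = 0.94231
INR→GBP→CAD→INR: 0.008788 × 1.737 × 59.62 = 0.91008
Maximum is INR→CAD→MXN→INR at 0.9656; no arbitrage — every cycle loses value.

0.9656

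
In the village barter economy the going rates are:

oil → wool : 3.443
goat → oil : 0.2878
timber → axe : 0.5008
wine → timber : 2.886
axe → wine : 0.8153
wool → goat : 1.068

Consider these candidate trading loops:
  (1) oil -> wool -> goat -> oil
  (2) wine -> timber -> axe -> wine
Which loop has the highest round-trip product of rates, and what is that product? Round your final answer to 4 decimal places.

(1) 3.443 × 1.068 × 0.2878 = 1.05828
(2) 2.886 × 0.5008 × 0.8153 = 1.17836
Highest is cycle (2) at 1.1784 (>1, arbitrage).

1.1784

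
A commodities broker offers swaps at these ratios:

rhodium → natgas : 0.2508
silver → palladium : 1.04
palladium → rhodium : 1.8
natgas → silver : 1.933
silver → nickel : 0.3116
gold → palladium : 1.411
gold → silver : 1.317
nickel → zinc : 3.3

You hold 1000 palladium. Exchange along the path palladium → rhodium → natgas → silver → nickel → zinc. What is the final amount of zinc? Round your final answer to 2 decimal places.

1000 palladium × 1.8 = 1800 rhodium
1800 rhodium × 0.2508 = 451.44 natgas
451.44 natgas × 1.933 = 872.63352 silver
872.63352 silver × 0.3116 = 271.912604832 nickel
271.912604832 nickel × 3.3 = 897.3115959456 zinc

897.31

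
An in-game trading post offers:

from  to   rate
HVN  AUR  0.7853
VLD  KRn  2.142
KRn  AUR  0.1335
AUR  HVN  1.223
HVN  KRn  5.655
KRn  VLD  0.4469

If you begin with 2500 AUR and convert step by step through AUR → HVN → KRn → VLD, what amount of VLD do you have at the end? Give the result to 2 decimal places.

2500 AUR × 1.223 = 3057.5 HVN
3057.5 HVN × 5.655 = 17290.1625 KRn
17290.1625 KRn × 0.4469 = 7726.97362125 VLD

7726.97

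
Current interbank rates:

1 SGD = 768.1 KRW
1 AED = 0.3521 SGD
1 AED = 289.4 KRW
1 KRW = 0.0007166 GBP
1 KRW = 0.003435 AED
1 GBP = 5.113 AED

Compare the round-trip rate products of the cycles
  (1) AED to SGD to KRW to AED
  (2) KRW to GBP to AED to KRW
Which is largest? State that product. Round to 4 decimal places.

(1) 0.3521 × 768.1 × 0.003435 = 0.92899
(2) 0.0007166 × 5.113 × 289.4 = 1.06035
Highest is cycle (2) at 1.0604 (>1, arbitrage).

1.0604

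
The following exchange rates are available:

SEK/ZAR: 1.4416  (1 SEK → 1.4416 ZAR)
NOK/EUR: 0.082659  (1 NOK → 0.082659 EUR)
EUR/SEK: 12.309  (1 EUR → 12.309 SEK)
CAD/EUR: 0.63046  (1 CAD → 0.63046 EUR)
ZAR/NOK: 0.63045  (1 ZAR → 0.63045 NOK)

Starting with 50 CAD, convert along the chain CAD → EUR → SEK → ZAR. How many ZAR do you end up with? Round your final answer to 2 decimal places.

50 CAD × 0.63046 = 31.523 EUR
31.523 EUR × 12.309 = 388.016607 SEK
388.016607 SEK × 1.4416 = 559.3647406512 ZAR

559.36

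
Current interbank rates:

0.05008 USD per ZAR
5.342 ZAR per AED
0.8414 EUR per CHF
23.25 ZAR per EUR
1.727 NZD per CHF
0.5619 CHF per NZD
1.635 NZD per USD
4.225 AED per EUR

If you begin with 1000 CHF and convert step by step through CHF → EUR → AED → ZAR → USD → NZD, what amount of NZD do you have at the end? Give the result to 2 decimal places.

1554.95

1000 CHF × 0.8414 = 841.4 EUR
841.4 EUR × 4.225 = 3554.915 AED
3554.915 AED × 5.342 = 18990.35593 ZAR
18990.35593 ZAR × 0.05008 = 951.0370249744 USD
951.0370249744 USD × 1.635 = 1554.945535833144 NZD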